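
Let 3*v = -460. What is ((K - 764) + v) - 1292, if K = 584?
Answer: -4876/3 ≈ -1625.3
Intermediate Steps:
v = -460/3 (v = (1/3)*(-460) = -460/3 ≈ -153.33)
((K - 764) + v) - 1292 = ((584 - 764) - 460/3) - 1292 = (-180 - 460/3) - 1292 = -1000/3 - 1292 = -4876/3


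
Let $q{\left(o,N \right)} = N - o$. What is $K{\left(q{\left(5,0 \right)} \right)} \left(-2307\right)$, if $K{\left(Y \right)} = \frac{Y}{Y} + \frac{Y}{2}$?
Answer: $\frac{6921}{2} \approx 3460.5$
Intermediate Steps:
$K{\left(Y \right)} = 1 + \frac{Y}{2}$ ($K{\left(Y \right)} = 1 + Y \frac{1}{2} = 1 + \frac{Y}{2}$)
$K{\left(q{\left(5,0 \right)} \right)} \left(-2307\right) = \left(1 + \frac{0 - 5}{2}\right) \left(-2307\right) = \left(1 + \frac{1}{2} \left(-5\right)\right) \left(-2307\right) = \left(1 - \frac{5}{2}\right) \left(-2307\right) = \left(- \frac{3}{2}\right) \left(-2307\right) = \frac{6921}{2}$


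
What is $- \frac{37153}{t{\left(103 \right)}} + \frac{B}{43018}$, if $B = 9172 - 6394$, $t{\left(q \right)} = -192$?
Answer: $\frac{799390565}{4129728} \approx 193.57$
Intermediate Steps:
$B = 2778$
$- \frac{37153}{t{\left(103 \right)}} + \frac{B}{43018} = - \frac{37153}{-192} + \frac{2778}{43018} = \left(-37153\right) \left(- \frac{1}{192}\right) + 2778 \cdot \frac{1}{43018} = \frac{37153}{192} + \frac{1389}{21509} = \frac{799390565}{4129728}$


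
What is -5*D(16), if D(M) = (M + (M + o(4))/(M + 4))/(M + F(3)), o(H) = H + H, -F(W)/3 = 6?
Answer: 43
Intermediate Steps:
F(W) = -18 (F(W) = -3*6 = -18)
o(H) = 2*H
D(M) = (M + (8 + M)/(4 + M))/(-18 + M) (D(M) = (M + (M + 2*4)/(M + 4))/(M - 18) = (M + (M + 8)/(4 + M))/(-18 + M) = (M + (8 + M)/(4 + M))/(-18 + M))
-5*D(16) = -5*(8 + 16² + 5*16)/(-72 + 16² - 14*16) = -5*(8 + 256 + 80)/(-72 + 256 - 224) = -5*344/(-40) = -(-1)*344/8 = -5*(-43/5) = 43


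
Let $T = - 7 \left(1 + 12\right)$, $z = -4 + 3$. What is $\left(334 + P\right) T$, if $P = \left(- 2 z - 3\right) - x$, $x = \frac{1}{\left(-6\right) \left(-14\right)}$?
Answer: $- \frac{363623}{12} \approx -30302.0$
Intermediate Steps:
$x = \frac{1}{84} \approx 0.011905$
$z = -1$
$T = -91$ ($T = \left(-7\right) 13 = -91$)
$P = - \frac{85}{84}$ ($P = \left(\left(-2\right) \left(-1\right) - 3\right) - \frac{1}{84} = \left(2 - 3\right) - \frac{1}{84} = -1 - \frac{1}{84} = - \frac{85}{84} \approx -1.0119$)
$\left(334 + P\right) T = \left(334 - \frac{85}{84}\right) \left(-91\right) = \frac{27971}{84} \left(-91\right) = - \frac{363623}{12}$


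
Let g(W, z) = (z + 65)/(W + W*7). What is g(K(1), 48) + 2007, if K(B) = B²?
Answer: 16169/8 ≈ 2021.1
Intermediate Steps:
g(W, z) = (65 + z)/(8*W) (g(W, z) = (65 + z)/(W + 7*W) = (65 + z)/((8*W)) = (65 + z)*(1/(8*W)) = (65 + z)/(8*W))
g(K(1), 48) + 2007 = (65 + 48)/(8*(1²)) + 2007 = (⅛)*113/1 + 2007 = (⅛)*1*113 + 2007 = 113/8 + 2007 = 16169/8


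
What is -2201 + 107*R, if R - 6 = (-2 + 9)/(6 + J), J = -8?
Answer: -3867/2 ≈ -1933.5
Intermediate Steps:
R = 5/2 (R = 6 + (-2 + 9)/(6 - 8) = 6 + 7/(-2) = 6 + 7*(-½) = 6 - 7/2 = 5/2 ≈ 2.5000)
-2201 + 107*R = -2201 + 107*(5/2) = -2201 + 535/2 = -3867/2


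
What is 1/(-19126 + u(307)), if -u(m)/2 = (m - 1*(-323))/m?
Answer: -307/5872942 ≈ -5.2274e-5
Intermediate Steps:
u(m) = -2*(323 + m)/m (u(m) = -2*(m - 1*(-323))/m = -2*(m + 323)/m = -2*(323 + m)/m)
1/(-19126 + u(307)) = 1/(-19126 + (-2 - 646/307)) = 1/(-19126 - 1260/307) = 1/(-5872942/307) = -307/5872942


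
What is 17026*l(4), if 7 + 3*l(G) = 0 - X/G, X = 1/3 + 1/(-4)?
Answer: -2868881/72 ≈ -39846.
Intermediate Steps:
X = 1/12 (X = 1*(⅓) + 1*(-¼) = ⅓ - ¼ = 1/12 ≈ 0.083333)
l(G) = -7/3 - 1/(36*G) (l(G) = -7/3 + (0 - 1/(12*G))/3 = -7/3 + (-1/(12*G))/3 = -7/3 - 1/(36*G))
17026*l(4) = 17026*((1/36)*(-1 - 84*4)/4) = 17026*((1/36)*(¼)*(-1 - 336)) = 17026*((1/36)*(¼)*(-337)) = 17026*(-337/144) = -2868881/72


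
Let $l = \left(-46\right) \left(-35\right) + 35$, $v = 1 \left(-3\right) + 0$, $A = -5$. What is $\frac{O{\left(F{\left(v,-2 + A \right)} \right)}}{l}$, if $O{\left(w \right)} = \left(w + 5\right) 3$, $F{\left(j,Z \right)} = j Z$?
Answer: $\frac{78}{1645} \approx 0.047416$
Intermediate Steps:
$v = -3$ ($v = -3 + 0 = -3$)
$F{\left(j,Z \right)} = Z j$
$O{\left(w \right)} = 15 + 3 w$ ($O{\left(w \right)} = \left(5 + w\right) 3 = 15 + 3 w$)
$l = 1645$ ($l = 1610 + 35 = 1645$)
$\frac{O{\left(F{\left(v,-2 + A \right)} \right)}}{l} = \frac{15 + 3 \left(-2 - 5\right) \left(-3\right)}{1645} = \left(15 + 3 \left(\left(-7\right) \left(-3\right)\right)\right) \frac{1}{1645} = \left(15 + 3 \cdot 21\right) \frac{1}{1645} = \left(15 + 63\right) \frac{1}{1645} = 78 \cdot \frac{1}{1645} = \frac{78}{1645}$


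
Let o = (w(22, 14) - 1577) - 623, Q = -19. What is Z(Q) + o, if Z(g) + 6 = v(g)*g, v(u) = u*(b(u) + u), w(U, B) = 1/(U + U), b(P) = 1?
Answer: -382975/44 ≈ -8704.0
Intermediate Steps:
w(U, B) = 1/(2*U)
v(u) = u*(1 + u)
Z(g) = -6 + g²*(1 + g) (Z(g) = -6 + (g*(1 + g))*g = -6 + g²*(1 + g))
o = -96799/44 (o = ((½)/22 - 1577) - 623 = ((½)*(1/22) - 1577) - 623 = (1/44 - 1577) - 623 = -69387/44 - 623 = -96799/44 ≈ -2200.0)
Z(Q) + o = (-6 + (-19)²*(1 - 19)) - 96799/44 = (-6 + 361*(-18)) - 96799/44 = (-6 - 6498) - 96799/44 = -6504 - 96799/44 = -382975/44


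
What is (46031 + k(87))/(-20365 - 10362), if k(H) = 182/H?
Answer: -4004879/2673249 ≈ -1.4981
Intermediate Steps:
(46031 + k(87))/(-20365 - 10362) = (46031 + 182/87)/(-20365 - 10362) = (46031 + 182*(1/87))/(-30727) = (46031 + 182/87)*(-1/30727) = (4004879/87)*(-1/30727) = -4004879/2673249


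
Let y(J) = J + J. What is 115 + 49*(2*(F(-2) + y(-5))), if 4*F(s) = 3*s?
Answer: -1012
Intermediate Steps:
y(J) = 2*J
F(s) = 3*s/4 (F(s) = (3*s)/4 = 3*s/4)
115 + 49*(2*(F(-2) + y(-5))) = 115 + 49*(2*((¾)*(-2) + 2*(-5))) = 115 + 49*(2*(-3/2 - 10)) = 115 + 49*(2*(-23/2)) = 115 + 49*(-23) = 115 - 1127 = -1012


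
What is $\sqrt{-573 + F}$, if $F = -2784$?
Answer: $3 i \sqrt{373} \approx 57.94 i$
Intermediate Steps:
$\sqrt{-573 + F} = \sqrt{-573 - 2784} = \sqrt{-3357} = 3 i \sqrt{373}$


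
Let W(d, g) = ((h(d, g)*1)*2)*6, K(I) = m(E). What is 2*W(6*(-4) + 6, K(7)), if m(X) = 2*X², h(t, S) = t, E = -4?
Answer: -432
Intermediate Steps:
K(I) = 32 (K(I) = 2*(-4)² = 2*16 = 32)
W(d, g) = 12*d (W(d, g) = ((d*1)*2)*6 = (d*2)*6 = (2*d)*6 = 12*d)
2*W(6*(-4) + 6, K(7)) = 2*(12*(6*(-4) + 6)) = 2*(12*(-24 + 6)) = 2*(12*(-18)) = 2*(-216) = -432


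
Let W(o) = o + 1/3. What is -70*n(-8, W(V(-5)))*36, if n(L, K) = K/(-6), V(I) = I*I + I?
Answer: 8540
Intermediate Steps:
V(I) = I + I² (V(I) = I² + I = I + I²)
W(o) = ⅓ + o (W(o) = o + ⅓ = ⅓ + o)
n(L, K) = -K/6 (n(L, K) = K*(-⅙) = -K/6)
-70*n(-8, W(V(-5)))*36 = -(-35)*(⅓ - 5*(1 - 5))/3*36 = -(-35)*(⅓ - 5*(-4))/3*36 = -(-35)*(⅓ + 20)/3*36 = -(-35)*61/(3*3)*36 = -70*(-61/18)*36 = (2135/9)*36 = 8540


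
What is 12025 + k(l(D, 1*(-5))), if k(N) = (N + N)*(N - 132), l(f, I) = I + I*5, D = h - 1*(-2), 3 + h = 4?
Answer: 21745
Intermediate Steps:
h = 1 (h = -3 + 4 = 1)
D = 3 (D = 1 - 1*(-2) = 1 + 2 = 3)
l(f, I) = 6*I (l(f, I) = I + 5*I = 6*I)
k(N) = 2*N*(-132 + N) (k(N) = (2*N)*(-132 + N) = 2*N*(-132 + N))
12025 + k(l(D, 1*(-5))) = 12025 + 2*(6*(1*(-5)))*(-132 + 6*(1*(-5))) = 12025 + 2*(6*(-5))*(-132 + 6*(-5)) = 12025 + 2*(-30)*(-132 - 30) = 12025 + 2*(-30)*(-162) = 12025 + 9720 = 21745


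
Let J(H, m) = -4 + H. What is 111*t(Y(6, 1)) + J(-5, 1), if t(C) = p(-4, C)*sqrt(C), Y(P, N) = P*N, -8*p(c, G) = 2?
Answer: -9 - 111*sqrt(6)/4 ≈ -76.973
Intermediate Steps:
p(c, G) = -1/4 (p(c, G) = -1/8*2 = -1/4)
Y(P, N) = N*P
t(C) = -sqrt(C)/4
111*t(Y(6, 1)) + J(-5, 1) = 111*(-sqrt(6)/4) + (-4 - 5) = 111*(-sqrt(6)/4) - 9 = -111*sqrt(6)/4 - 9 = -9 - 111*sqrt(6)/4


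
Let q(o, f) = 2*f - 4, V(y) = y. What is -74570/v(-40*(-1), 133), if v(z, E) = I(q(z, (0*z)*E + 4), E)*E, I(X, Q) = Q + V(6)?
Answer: -74570/18487 ≈ -4.0336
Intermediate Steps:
q(o, f) = -4 + 2*f
I(X, Q) = 6 + Q (I(X, Q) = Q + 6 = 6 + Q)
v(z, E) = E*(6 + E) (v(z, E) = (6 + E)*E = E*(6 + E))
-74570/v(-40*(-1), 133) = -74570*1/(133*(6 + 133)) = -74570/(133*139) = -74570/18487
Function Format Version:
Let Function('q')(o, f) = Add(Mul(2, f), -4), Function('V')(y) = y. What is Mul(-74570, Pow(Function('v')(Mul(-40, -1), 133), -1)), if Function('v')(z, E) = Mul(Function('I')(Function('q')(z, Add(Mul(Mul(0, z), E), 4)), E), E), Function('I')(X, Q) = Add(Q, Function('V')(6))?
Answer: Rational(-74570, 18487) ≈ -4.0336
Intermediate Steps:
Function('q')(o, f) = Add(-4, Mul(2, f))
Function('I')(X, Q) = Add(6, Q) (Function('I')(X, Q) = Add(Q, 6) = Add(6, Q))
Function('v')(z, E) = Mul(E, Add(6, E)) (Function('v')(z, E) = Mul(Add(6, E), E) = Mul(E, Add(6, E)))
Mul(-74570, Pow(Function('v')(Mul(-40, -1), 133), -1)) = Mul(-74570, Pow(Mul(133, Add(6, 133)), -1)) = Mul(-74570, Pow(Mul(133, 139), -1)) = Mul(-74570, Pow(18487, -1)) = Mul(-74570, Rational(1, 18487)) = Rational(-74570, 18487)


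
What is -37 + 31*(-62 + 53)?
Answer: -316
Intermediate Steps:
-37 + 31*(-62 + 53) = -37 + 31*(-9) = -37 - 279 = -316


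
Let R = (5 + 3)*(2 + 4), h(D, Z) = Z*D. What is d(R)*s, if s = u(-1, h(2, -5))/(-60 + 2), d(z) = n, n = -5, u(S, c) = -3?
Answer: -15/58 ≈ -0.25862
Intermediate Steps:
h(D, Z) = D*Z
R = 48 (R = 8*6 = 48)
d(z) = -5
s = 3/58 (s = -3/(-60 + 2) = -3/(-58) = -1/58*(-3) = 3/58 ≈ 0.051724)
d(R)*s = -5*3/58 = -15/58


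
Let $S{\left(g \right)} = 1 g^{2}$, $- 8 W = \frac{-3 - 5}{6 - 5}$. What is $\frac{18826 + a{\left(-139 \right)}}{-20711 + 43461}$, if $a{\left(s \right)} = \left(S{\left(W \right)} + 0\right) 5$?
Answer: $\frac{18831}{22750} \approx 0.82774$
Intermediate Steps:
$W = 1$ ($W = - \frac{\left(-3 - 5\right) \frac{1}{6 - 5}}{8} = - \frac{\left(-8\right) 1^{-1}}{8} = - \frac{\left(-8\right) 1}{8} = \left(- \frac{1}{8}\right) \left(-8\right) = 1$)
$S{\left(g \right)} = g^{2}$
$a{\left(s \right)} = 5$ ($a{\left(s \right)} = \left(1^{2} + 0\right) 5 = \left(1 + 0\right) 5 = 1 \cdot 5 = 5$)
$\frac{18826 + a{\left(-139 \right)}}{-20711 + 43461} = \frac{18826 + 5}{-20711 + 43461} = \frac{18831}{22750}$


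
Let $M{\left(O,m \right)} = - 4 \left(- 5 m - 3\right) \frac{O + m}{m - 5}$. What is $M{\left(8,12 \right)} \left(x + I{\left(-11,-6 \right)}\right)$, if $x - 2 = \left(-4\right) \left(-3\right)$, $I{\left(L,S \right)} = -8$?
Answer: $4320$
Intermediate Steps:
$x = 14$ ($x = 2 - -12 = 2 + 12 = 14$)
$M{\left(O,m \right)} = \frac{\left(12 + 20 m\right) \left(O + m\right)}{-5 + m}$ ($M{\left(O,m \right)} = - 4 \left(- 5 m + \left(-3 + 0\right)\right) \frac{O + m}{-5 + m} = - 4 \left(- 5 m - 3\right) \frac{O + m}{-5 + m} = - 4 \left(-3 - 5 m\right) \frac{O + m}{-5 + m} = \left(12 + 20 m\right) \frac{O + m}{-5 + m} = \frac{\left(12 + 20 m\right) \left(O + m\right)}{-5 + m}$)
$M{\left(8,12 \right)} \left(x + I{\left(-11,-6 \right)}\right) = \frac{4 \left(3 \cdot 8 + 3 \cdot 12 + 5 \cdot 12^{2} + 5 \cdot 8 \cdot 12\right)}{-5 + 12} \left(14 - 8\right) = \frac{4 \left(24 + 36 + 5 \cdot 144 + 480\right)}{7} \cdot 6 = 4 \cdot \frac{1}{7} \left(24 + 36 + 720 + 480\right) 6 = 4 \cdot \frac{1}{7} \cdot 1260 \cdot 6 = 720 \cdot 6 = 4320$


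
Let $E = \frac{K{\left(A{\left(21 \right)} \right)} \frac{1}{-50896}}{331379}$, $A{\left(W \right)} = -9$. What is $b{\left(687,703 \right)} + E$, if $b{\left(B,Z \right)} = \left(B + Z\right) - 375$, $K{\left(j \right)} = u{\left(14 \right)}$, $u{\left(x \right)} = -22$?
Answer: $\frac{8559426783891}{8432932792} \approx 1015.0$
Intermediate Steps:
$K{\left(j \right)} = -22$
$b{\left(B,Z \right)} = -375 + B + Z$
$E = \frac{11}{8432932792}$ ($E = \frac{\left(-22\right) \frac{1}{-50896}}{331379} = \left(-22\right) \left(- \frac{1}{50896}\right) \frac{1}{331379} = \frac{11}{25448} \cdot \frac{1}{331379} = \frac{11}{8432932792} \approx 1.3044 \cdot 10^{-9}$)
$b{\left(687,703 \right)} + E = \left(-375 + 687 + 703\right) + \frac{11}{8432932792} = 1015 + \frac{11}{8432932792} = \frac{8559426783891}{8432932792}$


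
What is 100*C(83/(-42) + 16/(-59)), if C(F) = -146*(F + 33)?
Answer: -556296500/1239 ≈ -4.4899e+5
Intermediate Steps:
C(F) = -4818 - 146*F (C(F) = -146*(33 + F) = -4818 - 146*F)
100*C(83/(-42) + 16/(-59)) = 100*(-4818 - 146*(83/(-42) + 16/(-59))) = 100*(-4818 - 146*(83*(-1/42) + 16*(-1/59))) = 100*(-4818 - 146*(-83/42 - 16/59)) = 100*(-4818 - 146*(-5569/2478)) = 100*(-4818 + 406537/1239) = 100*(-5562965/1239) = -556296500/1239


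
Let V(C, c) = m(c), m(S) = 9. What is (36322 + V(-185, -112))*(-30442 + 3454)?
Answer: -980501028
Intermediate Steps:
V(C, c) = 9
(36322 + V(-185, -112))*(-30442 + 3454) = (36322 + 9)*(-30442 + 3454) = 36331*(-26988) = -980501028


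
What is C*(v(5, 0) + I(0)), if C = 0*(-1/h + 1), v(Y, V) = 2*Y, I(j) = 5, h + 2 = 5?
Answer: 0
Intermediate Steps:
h = 3 (h = -2 + 5 = 3)
C = 0 (C = 0*(-1/3 + 1) = 0*((⅓)*(-1) + 1) = 0*(-⅓ + 1) = 0*(⅔) = 0)
C*(v(5, 0) + I(0)) = 0*(2*5 + 5) = 0*(10 + 5) = 0*15 = 0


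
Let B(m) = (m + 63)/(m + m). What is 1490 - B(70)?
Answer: 29781/20 ≈ 1489.1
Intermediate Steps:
B(m) = (63 + m)/(2*m) (B(m) = (63 + m)/((2*m)) = (63 + m)*(1/(2*m)) = (63 + m)/(2*m))
1490 - B(70) = 1490 - (63 + 70)/(2*70) = 1490 - 133/(2*70) = 1490 - 1*19/20 = 1490 - 19/20 = 29781/20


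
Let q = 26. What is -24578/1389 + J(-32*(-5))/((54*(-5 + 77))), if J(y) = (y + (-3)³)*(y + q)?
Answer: -3399899/300024 ≈ -11.332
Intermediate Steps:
J(y) = (-27 + y)*(26 + y) (J(y) = (y + (-3)³)*(y + 26) = (y - 27)*(26 + y) = (-27 + y)*(26 + y))
-24578/1389 + J(-32*(-5))/((54*(-5 + 77))) = -24578/1389 + (-702 + (-32*(-5))² - (-32)*(-5))/((54*(-5 + 77))) = -24578*1/1389 + (-702 + 160² - 1*160)/((54*72)) = -24578/1389 + (-702 + 25600 - 160)/3888 = -24578/1389 + 24738*(1/3888) = -24578/1389 + 4123/648 = -3399899/300024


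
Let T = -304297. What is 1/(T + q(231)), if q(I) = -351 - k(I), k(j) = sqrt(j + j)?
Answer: -152324/46405201721 + sqrt(462)/92810403442 ≈ -3.2822e-6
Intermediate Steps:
k(j) = sqrt(2)*sqrt(j) (k(j) = sqrt(2*j) = sqrt(2)*sqrt(j))
q(I) = -351 - sqrt(2)*sqrt(I)
1/(T + q(231)) = 1/(-304297 + (-351 - sqrt(2)*sqrt(231))) = 1/(-304297 + (-351 - sqrt(462))) = 1/(-304648 - sqrt(462))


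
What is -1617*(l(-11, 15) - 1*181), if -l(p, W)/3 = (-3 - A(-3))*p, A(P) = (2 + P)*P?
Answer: 612843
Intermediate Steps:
A(P) = P*(2 + P)
l(p, W) = 18*p (l(p, W) = -3*(-3 - (-3)*(2 - 3))*p = -3*(-3 - (-3)*(-1))*p = -3*(-3 - 1*3)*p = -3*(-3 - 3)*p = -(-18)*p = 18*p)
-1617*(l(-11, 15) - 1*181) = -1617*(18*(-11) - 1*181) = -1617*(-198 - 181) = -1617*(-379) = 612843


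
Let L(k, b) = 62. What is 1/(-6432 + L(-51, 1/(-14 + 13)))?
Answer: -1/6370 ≈ -0.00015699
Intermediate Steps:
1/(-6432 + L(-51, 1/(-14 + 13))) = 1/(-6432 + 62) = 1/(-6370) = -1/6370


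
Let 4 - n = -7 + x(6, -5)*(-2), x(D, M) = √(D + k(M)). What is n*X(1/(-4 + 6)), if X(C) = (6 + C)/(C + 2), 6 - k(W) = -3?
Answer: 143/5 + 26*√15/5 ≈ 48.740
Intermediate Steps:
k(W) = 9 (k(W) = 6 - 1*(-3) = 6 + 3 = 9)
X(C) = (6 + C)/(2 + C)
x(D, M) = √(9 + D) (x(D, M) = √(D + 9) = √(9 + D))
n = 11 + 2*√15 (n = 4 - (-7 + √(9 + 6)*(-2)) = 4 - (-7 + √15*(-2)) = 4 - (-7 - 2*√15) = 4 + (7 + 2*√15) = 11 + 2*√15 ≈ 18.746)
n*X(1/(-4 + 6)) = (11 + 2*√15)*((6 + 1/(-4 + 6))/(2 + 1/(-4 + 6))) = (11 + 2*√15)*((6 + 1/2)/(2 + 1/2)) = (11 + 2*√15)*((6 + ½)/(2 + ½)) = (11 + 2*√15)*((13/2)/(5/2)) = (11 + 2*√15)*((⅖)*(13/2)) = (11 + 2*√15)*(13/5) = 143/5 + 26*√15/5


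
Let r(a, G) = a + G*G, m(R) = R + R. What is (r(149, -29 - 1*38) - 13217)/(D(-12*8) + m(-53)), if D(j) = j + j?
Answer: 8579/298 ≈ 28.789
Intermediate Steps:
D(j) = 2*j
m(R) = 2*R
r(a, G) = a + G²
(r(149, -29 - 1*38) - 13217)/(D(-12*8) + m(-53)) = ((149 + (-29 - 1*38)²) - 13217)/(2*(-12*8) + 2*(-53)) = ((149 + (-29 - 38)²) - 13217)/(2*(-96) - 106) = ((149 + (-67)²) - 13217)/(-192 - 106) = ((149 + 4489) - 13217)/(-298) = (4638 - 13217)*(-1/298) = -8579*(-1/298) = 8579/298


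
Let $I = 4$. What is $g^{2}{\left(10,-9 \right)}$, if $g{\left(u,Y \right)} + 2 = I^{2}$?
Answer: $196$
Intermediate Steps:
$g{\left(u,Y \right)} = 14$ ($g{\left(u,Y \right)} = -2 + 4^{2} = -2 + 16 = 14$)
$g^{2}{\left(10,-9 \right)} = 14^{2} = 196$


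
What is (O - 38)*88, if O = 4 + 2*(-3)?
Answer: -3520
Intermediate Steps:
O = -2 (O = 4 - 6 = -2)
(O - 38)*88 = (-2 - 38)*88 = -40*88 = -3520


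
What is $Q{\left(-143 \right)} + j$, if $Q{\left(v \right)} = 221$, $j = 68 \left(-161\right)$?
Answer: $-10727$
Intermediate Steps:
$j = -10948$
$Q{\left(-143 \right)} + j = 221 - 10948 = -10727$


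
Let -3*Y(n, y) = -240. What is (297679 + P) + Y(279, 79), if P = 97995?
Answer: 395754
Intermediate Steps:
Y(n, y) = 80 (Y(n, y) = -1/3*(-240) = 80)
(297679 + P) + Y(279, 79) = (297679 + 97995) + 80 = 395674 + 80 = 395754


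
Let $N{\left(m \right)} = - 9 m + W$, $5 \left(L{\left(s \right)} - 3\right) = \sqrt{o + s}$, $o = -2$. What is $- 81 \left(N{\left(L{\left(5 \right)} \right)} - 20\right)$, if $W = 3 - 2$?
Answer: $3726 + \frac{729 \sqrt{3}}{5} \approx 3978.5$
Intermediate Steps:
$W = 1$
$L{\left(s \right)} = 3 + \frac{\sqrt{-2 + s}}{5}$
$N{\left(m \right)} = 1 - 9 m$ ($N{\left(m \right)} = - 9 m + 1 = 1 - 9 m$)
$- 81 \left(N{\left(L{\left(5 \right)} \right)} - 20\right) = - 81 \left(\left(1 - 9 \left(3 + \frac{\sqrt{-2 + 5}}{5}\right)\right) - 20\right) = - 81 \left(\left(1 - 9 \left(3 + \frac{\sqrt{3}}{5}\right)\right) - 20\right) = - 81 \left(\left(1 - \left(27 + \frac{9 \sqrt{3}}{5}\right)\right) - 20\right) = - 81 \left(\left(-26 - \frac{9 \sqrt{3}}{5}\right) - 20\right) = - 81 \left(-46 - \frac{9 \sqrt{3}}{5}\right) = 3726 + \frac{729 \sqrt{3}}{5}$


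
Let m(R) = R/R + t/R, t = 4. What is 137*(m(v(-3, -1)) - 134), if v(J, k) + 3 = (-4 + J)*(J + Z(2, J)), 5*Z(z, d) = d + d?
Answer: -600608/33 ≈ -18200.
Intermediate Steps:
Z(z, d) = 2*d/5 (Z(z, d) = (d + d)/5 = (2*d)/5 = 2*d/5)
v(J, k) = -3 + 7*J*(-4 + J)/5 (v(J, k) = -3 + (-4 + J)*(J + 2*J/5) = -3 + (-4 + J)*(7*J/5) = -3 + 7*J*(-4 + J)/5)
m(R) = 1 + 4/R (m(R) = R/R + 4/R = 1 + 4/R)
137*(m(v(-3, -1)) - 134) = 137*((4 + (-3 - 28/5*(-3) + (7/5)*(-3)**2))/(-3 - 28/5*(-3) + (7/5)*(-3)**2) - 134) = 137*((4 + (-3 + 84/5 + (7/5)*9))/(-3 + 84/5 + (7/5)*9) - 134) = 137*((4 + (-3 + 84/5 + 63/5))/(-3 + 84/5 + 63/5) - 134) = 137*((4 + 132/5)/(132/5) - 134) = 137*((5/132)*(152/5) - 134) = 137*(38/33 - 134) = 137*(-4384/33) = -600608/33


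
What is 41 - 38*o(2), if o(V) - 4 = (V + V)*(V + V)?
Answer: -719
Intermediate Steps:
o(V) = 4 + 4*V² (o(V) = 4 + (V + V)*(V + V) = 4 + (2*V)*(2*V) = 4 + 4*V²)
41 - 38*o(2) = 41 - 38*(4 + 4*2²) = 41 - 38*(4 + 4*4) = 41 - 38*(4 + 16) = 41 - 38*20 = 41 - 760 = -719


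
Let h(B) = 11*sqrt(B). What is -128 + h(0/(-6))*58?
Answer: -128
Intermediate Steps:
-128 + h(0/(-6))*58 = -128 + (11*sqrt(0/(-6)))*58 = -128 + (11*sqrt(0*(-1/6)))*58 = -128 + (11*sqrt(0))*58 = -128 + (11*0)*58 = -128 + 0*58 = -128 + 0 = -128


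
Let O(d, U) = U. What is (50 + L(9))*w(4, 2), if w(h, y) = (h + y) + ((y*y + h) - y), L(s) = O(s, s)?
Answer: 708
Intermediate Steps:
L(s) = s
w(h, y) = y**2 + 2*h (w(h, y) = (h + y) + ((y**2 + h) - y) = (h + y) + ((h + y**2) - y) = (h + y) + (h + y**2 - y) = y**2 + 2*h)
(50 + L(9))*w(4, 2) = (50 + 9)*(2**2 + 2*4) = 59*(4 + 8) = 59*12 = 708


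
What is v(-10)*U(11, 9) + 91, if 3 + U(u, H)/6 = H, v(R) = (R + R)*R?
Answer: 7291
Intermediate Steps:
v(R) = 2*R**2 (v(R) = (2*R)*R = 2*R**2)
U(u, H) = -18 + 6*H
v(-10)*U(11, 9) + 91 = (2*(-10)**2)*(-18 + 6*9) + 91 = (2*100)*(-18 + 54) + 91 = 200*36 + 91 = 7200 + 91 = 7291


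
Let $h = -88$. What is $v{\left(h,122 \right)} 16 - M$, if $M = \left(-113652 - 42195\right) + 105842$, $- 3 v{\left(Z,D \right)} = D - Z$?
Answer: $48885$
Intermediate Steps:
$v{\left(Z,D \right)} = - \frac{D}{3} + \frac{Z}{3}$ ($v{\left(Z,D \right)} = - \frac{D - Z}{3} = - \frac{D}{3} + \frac{Z}{3}$)
$M = -50005$ ($M = -155847 + 105842 = -50005$)
$v{\left(h,122 \right)} 16 - M = \left(\left(- \frac{1}{3}\right) 122 + \frac{1}{3} \left(-88\right)\right) 16 - -50005 = \left(- \frac{122}{3} - \frac{88}{3}\right) 16 + 50005 = \left(-70\right) 16 + 50005 = -1120 + 50005 = 48885$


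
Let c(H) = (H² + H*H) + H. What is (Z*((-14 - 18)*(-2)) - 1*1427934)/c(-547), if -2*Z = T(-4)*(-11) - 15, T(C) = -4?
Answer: -1428862/597871 ≈ -2.3899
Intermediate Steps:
c(H) = H + 2*H² (c(H) = (H² + H²) + H = 2*H² + H = H + 2*H²)
Z = -29/2 (Z = -(-4*(-11) - 15)/2 = -(44 - 15)/2 = -½*29 = -29/2 ≈ -14.500)
(Z*((-14 - 18)*(-2)) - 1*1427934)/c(-547) = (-29*(-14 - 18)*(-2)/2 - 1*1427934)/((-547*(1 + 2*(-547)))) = (-(-464)*(-2) - 1427934)/((-547*(1 - 1094))) = (-29/2*64 - 1427934)/((-547*(-1093))) = (-928 - 1427934)/597871 = -1428862*1/597871 = -1428862/597871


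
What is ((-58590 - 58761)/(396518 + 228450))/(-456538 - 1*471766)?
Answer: 9027/44627714944 ≈ 2.0227e-7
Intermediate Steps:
((-58590 - 58761)/(396518 + 228450))/(-456538 - 1*471766) = (-117351/624968)/(-456538 - 471766) = -117351*1/624968/(-928304) = -117351/624968*(-1/928304) = 9027/44627714944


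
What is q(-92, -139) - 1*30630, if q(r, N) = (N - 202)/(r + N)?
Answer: -643199/21 ≈ -30629.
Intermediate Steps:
q(r, N) = (-202 + N)/(N + r)
q(-92, -139) - 1*30630 = (-202 - 139)/(-139 - 92) - 1*30630 = -341/(-231) - 30630 = -1/231*(-341) - 30630 = 31/21 - 30630 = -643199/21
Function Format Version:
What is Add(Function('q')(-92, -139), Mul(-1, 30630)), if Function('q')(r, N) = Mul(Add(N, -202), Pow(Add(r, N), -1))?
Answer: Rational(-643199, 21) ≈ -30629.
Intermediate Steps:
Function('q')(r, N) = Mul(Pow(Add(N, r), -1), Add(-202, N)) (Function('q')(r, N) = Mul(Add(-202, N), Pow(Add(N, r), -1)) = Mul(Pow(Add(N, r), -1), Add(-202, N)))
Add(Function('q')(-92, -139), Mul(-1, 30630)) = Add(Mul(Pow(Add(-139, -92), -1), Add(-202, -139)), Mul(-1, 30630)) = Add(Mul(Pow(-231, -1), -341), -30630) = Add(Mul(Rational(-1, 231), -341), -30630) = Add(Rational(31, 21), -30630) = Rational(-643199, 21)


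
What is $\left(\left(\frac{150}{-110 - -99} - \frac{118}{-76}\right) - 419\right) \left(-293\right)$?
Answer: $\frac{52796549}{418} \approx 1.2631 \cdot 10^{5}$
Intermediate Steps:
$\left(\left(\frac{150}{-110 - -99} - \frac{118}{-76}\right) - 419\right) \left(-293\right) = \left(\left(\frac{150}{-110 + 99} - - \frac{59}{38}\right) - 419\right) \left(-293\right) = \left(\left(\frac{150}{-11} + \frac{59}{38}\right) - 419\right) \left(-293\right) = \left(\left(150 \left(- \frac{1}{11}\right) + \frac{59}{38}\right) - 419\right) \left(-293\right) = \left(\left(- \frac{150}{11} + \frac{59}{38}\right) - 419\right) \left(-293\right) = \left(- \frac{5051}{418} - 419\right) \left(-293\right) = \left(- \frac{180193}{418}\right) \left(-293\right) = \frac{52796549}{418}$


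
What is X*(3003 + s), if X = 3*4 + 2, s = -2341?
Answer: 9268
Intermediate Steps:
X = 14 (X = 12 + 2 = 14)
X*(3003 + s) = 14*(3003 - 2341) = 14*662 = 9268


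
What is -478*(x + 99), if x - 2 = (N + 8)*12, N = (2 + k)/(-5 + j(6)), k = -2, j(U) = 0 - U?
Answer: -94166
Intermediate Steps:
j(U) = -U
N = 0 (N = (2 - 2)/(-5 - 1*6) = 0/(-5 - 6) = 0/(-11) = 0*(-1/11) = 0)
x = 98 (x = 2 + (0 + 8)*12 = 2 + 8*12 = 2 + 96 = 98)
-478*(x + 99) = -478*(98 + 99) = -478*197 = -94166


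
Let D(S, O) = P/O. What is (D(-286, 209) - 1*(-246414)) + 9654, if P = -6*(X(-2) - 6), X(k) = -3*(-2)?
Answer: 256068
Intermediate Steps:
X(k) = 6
P = 0 (P = -6*(6 - 6) = -6*0 = 0)
D(S, O) = 0 (D(S, O) = 0/O = 0)
(D(-286, 209) - 1*(-246414)) + 9654 = (0 - 1*(-246414)) + 9654 = (0 + 246414) + 9654 = 246414 + 9654 = 256068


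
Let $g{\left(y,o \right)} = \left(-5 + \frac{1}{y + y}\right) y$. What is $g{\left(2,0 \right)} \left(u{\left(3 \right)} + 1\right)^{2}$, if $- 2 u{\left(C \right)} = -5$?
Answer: $- \frac{931}{8} \approx -116.38$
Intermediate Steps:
$u{\left(C \right)} = \frac{5}{2}$ ($u{\left(C \right)} = \left(- \frac{1}{2}\right) \left(-5\right) = \frac{5}{2}$)
$g{\left(y,o \right)} = y \left(-5 + \frac{1}{2 y}\right)$ ($g{\left(y,o \right)} = \left(-5 + \frac{1}{2 y}\right) y = y \left(-5 + \frac{1}{2 y}\right)$)
$g{\left(2,0 \right)} \left(u{\left(3 \right)} + 1\right)^{2} = \left(\frac{1}{2} - 10\right) \left(\frac{5}{2} + 1\right)^{2} = \left(\frac{1}{2} - 10\right) \left(\frac{7}{2}\right)^{2} = \left(- \frac{19}{2}\right) \frac{49}{4} = - \frac{931}{8}$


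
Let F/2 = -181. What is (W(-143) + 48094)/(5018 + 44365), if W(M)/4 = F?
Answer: 46646/49383 ≈ 0.94458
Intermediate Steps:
F = -362 (F = 2*(-181) = -362)
W(M) = -1448 (W(M) = 4*(-362) = -1448)
(W(-143) + 48094)/(5018 + 44365) = (-1448 + 48094)/(5018 + 44365) = 46646/49383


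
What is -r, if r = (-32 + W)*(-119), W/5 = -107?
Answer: -67473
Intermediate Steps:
W = -535 (W = 5*(-107) = -535)
r = 67473 (r = (-32 - 535)*(-119) = -567*(-119) = 67473)
-r = -1*67473 = -67473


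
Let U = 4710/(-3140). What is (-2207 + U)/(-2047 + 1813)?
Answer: 4417/468 ≈ 9.4380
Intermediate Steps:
U = -3/2 (U = 4710*(-1/3140) = -3/2 ≈ -1.5000)
(-2207 + U)/(-2047 + 1813) = (-2207 - 3/2)/(-2047 + 1813) = -4417/2/(-234) = -4417/2*(-1/234) = 4417/468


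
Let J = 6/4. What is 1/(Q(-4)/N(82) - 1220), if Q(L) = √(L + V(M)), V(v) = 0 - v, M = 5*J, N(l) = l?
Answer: -16406560/20016003223 - 82*I*√46/20016003223 ≈ -0.00081967 - 2.7785e-8*I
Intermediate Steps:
J = 3/2 (J = 6*(¼) = 3/2 ≈ 1.5000)
M = 15/2 (M = 5*(3/2) = 15/2 ≈ 7.5000)
V(v) = -v
Q(L) = √(-15/2 + L) (Q(L) = √(L - 1*15/2) = √(L - 15/2) = √(-15/2 + L))
1/(Q(-4)/N(82) - 1220) = 1/((√(-30 + 4*(-4))/2)/82 - 1220) = 1/((√(-30 - 16)/2)*(1/82) - 1220) = 1/((√(-46)/2)*(1/82) - 1220) = 1/(((I*√46)/2)*(1/82) - 1220) = 1/((I*√46/2)*(1/82) - 1220) = 1/(I*√46/164 - 1220) = 1/(-1220 + I*√46/164)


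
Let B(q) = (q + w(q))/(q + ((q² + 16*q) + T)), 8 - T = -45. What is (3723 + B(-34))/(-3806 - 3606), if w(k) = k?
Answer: -138185/275116 ≈ -0.50228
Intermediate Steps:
T = 53 (T = 8 - 1*(-45) = 8 + 45 = 53)
B(q) = 2*q/(53 + q² + 17*q) (B(q) = (q + q)/(q + ((q² + 16*q) + 53)) = (2*q)/(q + (53 + q² + 16*q)) = (2*q)/(53 + q² + 17*q) = 2*q/(53 + q² + 17*q))
(3723 + B(-34))/(-3806 - 3606) = (3723 + 2*(-34)/(53 + (-34)² + 17*(-34)))/(-3806 - 3606) = (3723 + 2*(-34)/(53 + 1156 - 578))/(-7412) = (3723 + 2*(-34)/631)*(-1/7412) = (3723 + 2*(-34)*(1/631))*(-1/7412) = (3723 - 68/631)*(-1/7412) = (2349145/631)*(-1/7412) = -138185/275116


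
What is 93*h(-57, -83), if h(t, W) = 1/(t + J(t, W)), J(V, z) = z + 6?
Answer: -93/134 ≈ -0.69403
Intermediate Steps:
J(V, z) = 6 + z
h(t, W) = 1/(6 + W + t) (h(t, W) = 1/(t + (6 + W)) = 1/(6 + W + t))
93*h(-57, -83) = 93/(6 - 83 - 57) = 93/(-134) = 93*(-1/134) = -93/134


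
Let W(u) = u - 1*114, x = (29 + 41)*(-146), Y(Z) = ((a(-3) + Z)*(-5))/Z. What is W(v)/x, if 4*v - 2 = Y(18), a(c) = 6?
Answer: 691/61320 ≈ 0.011269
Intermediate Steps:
Y(Z) = (-30 - 5*Z)/Z (Y(Z) = ((6 + Z)*(-5))/Z = (-30 - 5*Z)/Z)
v = -7/6 (v = ½ + (-5 - 30/18)/4 = ½ + (-5 - 30*1/18)/4 = ½ + (-5 - 5/3)/4 = ½ + (¼)*(-20/3) = ½ - 5/3 = -7/6 ≈ -1.1667)
x = -10220 (x = 70*(-146) = -10220)
W(u) = -114 + u (W(u) = u - 114 = -114 + u)
W(v)/x = (-114 - 7/6)/(-10220) = -691/6*(-1/10220) = 691/61320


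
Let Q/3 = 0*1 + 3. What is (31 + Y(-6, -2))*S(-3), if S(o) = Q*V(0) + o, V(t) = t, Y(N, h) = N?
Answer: -75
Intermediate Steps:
Q = 9 (Q = 3*(0*1 + 3) = 3*(0 + 3) = 3*3 = 9)
S(o) = o (S(o) = 9*0 + o = 0 + o = o)
(31 + Y(-6, -2))*S(-3) = (31 - 6)*(-3) = 25*(-3) = -75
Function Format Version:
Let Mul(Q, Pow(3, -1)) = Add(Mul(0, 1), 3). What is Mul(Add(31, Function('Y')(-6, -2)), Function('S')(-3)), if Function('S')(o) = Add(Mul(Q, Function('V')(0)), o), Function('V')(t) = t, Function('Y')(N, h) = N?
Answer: -75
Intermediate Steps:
Q = 9 (Q = Mul(3, Add(Mul(0, 1), 3)) = Mul(3, Add(0, 3)) = Mul(3, 3) = 9)
Function('S')(o) = o (Function('S')(o) = Add(Mul(9, 0), o) = Add(0, o) = o)
Mul(Add(31, Function('Y')(-6, -2)), Function('S')(-3)) = Mul(Add(31, -6), -3) = Mul(25, -3) = -75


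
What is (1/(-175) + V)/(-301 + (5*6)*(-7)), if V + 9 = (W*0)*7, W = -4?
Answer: 1576/89425 ≈ 0.017624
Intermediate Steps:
V = -9 (V = -9 - 4*0*7 = -9 + 0*7 = -9 + 0 = -9)
(1/(-175) + V)/(-301 + (5*6)*(-7)) = (1/(-175) - 9)/(-301 + (5*6)*(-7)) = (-1/175 - 9)/(-301 + 30*(-7)) = -1576/(175*(-301 - 210)) = -1576/175/(-511) = -1576/175*(-1/511) = 1576/89425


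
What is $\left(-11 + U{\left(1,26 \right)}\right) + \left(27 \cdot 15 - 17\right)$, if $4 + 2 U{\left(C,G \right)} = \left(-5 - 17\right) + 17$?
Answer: $\frac{745}{2} \approx 372.5$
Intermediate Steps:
$U{\left(C,G \right)} = - \frac{9}{2}$ ($U{\left(C,G \right)} = -2 + \frac{\left(-5 - 17\right) + 17}{2} = -2 + \frac{-22 + 17}{2} = -2 + \frac{1}{2} \left(-5\right) = -2 - \frac{5}{2} = - \frac{9}{2}$)
$\left(-11 + U{\left(1,26 \right)}\right) + \left(27 \cdot 15 - 17\right) = \left(-11 - \frac{9}{2}\right) + \left(27 \cdot 15 - 17\right) = - \frac{31}{2} + \left(405 - 17\right) = - \frac{31}{2} + 388 = \frac{745}{2}$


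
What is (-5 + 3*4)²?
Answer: 49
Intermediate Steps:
(-5 + 3*4)² = (-5 + 12)² = 7² = 49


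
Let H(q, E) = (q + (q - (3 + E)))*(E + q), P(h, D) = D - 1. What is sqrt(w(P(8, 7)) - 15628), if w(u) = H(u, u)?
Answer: 2*I*sqrt(3898) ≈ 124.87*I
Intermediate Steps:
P(h, D) = -1 + D
H(q, E) = (E + q)*(-3 - E + 2*q) (H(q, E) = (q + (q + (-3 - E)))*(E + q) = (q + (-3 + q - E))*(E + q) = (-3 - E + 2*q)*(E + q) = (E + q)*(-3 - E + 2*q))
w(u) = -6*u + 2*u**2 (w(u) = -u**2 - 3*u - 3*u + 2*u**2 + u*u = -u**2 - 3*u - 3*u + 2*u**2 + u**2 = -6*u + 2*u**2)
sqrt(w(P(8, 7)) - 15628) = sqrt(2*(-1 + 7)*(-3 + (-1 + 7)) - 15628) = sqrt(2*6*(-3 + 6) - 15628) = sqrt(2*6*3 - 15628) = sqrt(36 - 15628) = sqrt(-15592) = 2*I*sqrt(3898)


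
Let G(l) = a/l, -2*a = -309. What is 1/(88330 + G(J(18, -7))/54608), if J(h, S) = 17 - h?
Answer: 109216/9647048971 ≈ 1.1321e-5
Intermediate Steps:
a = 309/2 (a = -1/2*(-309) = 309/2 ≈ 154.50)
G(l) = 309/(2*l)
1/(88330 + G(J(18, -7))/54608) = 1/(88330 + (309/(2*(17 - 1*18)))/54608) = 1/(88330 + (309/(2*(17 - 18)))*(1/54608)) = 1/(88330 + ((309/2)/(-1))*(1/54608)) = 1/(88330 + ((309/2)*(-1))*(1/54608)) = 1/(88330 - 309/2*1/54608) = 1/(88330 - 309/109216) = 1/(9647048971/109216) = 109216/9647048971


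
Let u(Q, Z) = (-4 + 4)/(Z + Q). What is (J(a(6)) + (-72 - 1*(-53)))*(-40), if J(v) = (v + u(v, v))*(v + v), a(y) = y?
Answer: -2120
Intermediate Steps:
u(Q, Z) = 0 (u(Q, Z) = 0/(Q + Z) = 0)
J(v) = 2*v² (J(v) = (v + 0)*(v + v) = v*(2*v) = 2*v²)
(J(a(6)) + (-72 - 1*(-53)))*(-40) = (2*6² + (-72 - 1*(-53)))*(-40) = (2*36 + (-72 + 53))*(-40) = (72 - 19)*(-40) = 53*(-40) = -2120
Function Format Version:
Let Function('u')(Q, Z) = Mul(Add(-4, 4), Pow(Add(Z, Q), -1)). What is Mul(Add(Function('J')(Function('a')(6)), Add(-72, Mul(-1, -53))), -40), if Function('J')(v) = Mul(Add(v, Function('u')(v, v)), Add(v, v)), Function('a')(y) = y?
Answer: -2120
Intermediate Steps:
Function('u')(Q, Z) = 0 (Function('u')(Q, Z) = Mul(0, Pow(Add(Q, Z), -1)) = 0)
Function('J')(v) = Mul(2, Pow(v, 2)) (Function('J')(v) = Mul(Add(v, 0), Add(v, v)) = Mul(v, Mul(2, v)) = Mul(2, Pow(v, 2)))
Mul(Add(Function('J')(Function('a')(6)), Add(-72, Mul(-1, -53))), -40) = Mul(Add(Mul(2, Pow(6, 2)), Add(-72, Mul(-1, -53))), -40) = Mul(Add(Mul(2, 36), Add(-72, 53)), -40) = Mul(Add(72, -19), -40) = Mul(53, -40) = -2120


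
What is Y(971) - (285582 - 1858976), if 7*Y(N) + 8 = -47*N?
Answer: 10968113/7 ≈ 1.5669e+6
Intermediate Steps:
Y(N) = -8/7 - 47*N/7 (Y(N) = -8/7 + (-47*N)/7 = -8/7 - 47*N/7)
Y(971) - (285582 - 1858976) = (-8/7 - 47/7*971) - (285582 - 1858976) = (-8/7 - 45637/7) - 1*(-1573394) = -45645/7 + 1573394 = 10968113/7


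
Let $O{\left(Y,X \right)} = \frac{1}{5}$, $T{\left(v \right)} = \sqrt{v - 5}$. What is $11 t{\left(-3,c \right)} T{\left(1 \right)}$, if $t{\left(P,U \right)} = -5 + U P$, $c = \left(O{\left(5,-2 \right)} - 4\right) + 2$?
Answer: $\frac{44 i}{5} \approx 8.8 i$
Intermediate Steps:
$T{\left(v \right)} = \sqrt{-5 + v}$
$O{\left(Y,X \right)} = \frac{1}{5}$
$c = - \frac{9}{5}$ ($c = \left(\frac{1}{5} - 4\right) + 2 = - \frac{19}{5} + 2 = - \frac{9}{5} \approx -1.8$)
$t{\left(P,U \right)} = -5 + P U$
$11 t{\left(-3,c \right)} T{\left(1 \right)} = 11 \left(-5 - - \frac{27}{5}\right) \sqrt{-5 + 1} = 11 \left(-5 + \frac{27}{5}\right) \sqrt{-4} = 11 \cdot \frac{2}{5} \cdot 2 i = \frac{22 \cdot 2 i}{5} = \frac{44 i}{5}$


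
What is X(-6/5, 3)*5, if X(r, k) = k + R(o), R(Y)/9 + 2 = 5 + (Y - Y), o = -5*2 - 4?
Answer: 150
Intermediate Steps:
o = -14 (o = -10 - 4 = -14)
R(Y) = 27 (R(Y) = -18 + 9*(5 + (Y - Y)) = -18 + 9*(5 + 0) = -18 + 9*5 = -18 + 45 = 27)
X(r, k) = 27 + k (X(r, k) = k + 27 = 27 + k)
X(-6/5, 3)*5 = (27 + 3)*5 = 30*5 = 150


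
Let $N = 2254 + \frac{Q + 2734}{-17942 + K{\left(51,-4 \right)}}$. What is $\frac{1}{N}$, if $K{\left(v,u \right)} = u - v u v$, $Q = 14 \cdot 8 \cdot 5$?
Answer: $\frac{419}{944243} \approx 0.00044374$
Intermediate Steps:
$Q = 560$ ($Q = 112 \cdot 5 = 560$)
$K{\left(v,u \right)} = u - u v^{2}$ ($K{\left(v,u \right)} = u - u v v = u - u v^{2}$)
$N = \frac{944243}{419}$ ($N = 2254 + \frac{560 + 2734}{-17942 - 4 \left(1 - 51^{2}\right)} = 2254 + \frac{3294}{-17942 - 4 \left(1 - 2601\right)} = 2254 + \frac{3294}{-17942 - -10400} = 2254 + \frac{3294}{-17942 + 10400} = 2254 + \frac{3294}{-7542} = 2254 + 3294 \left(- \frac{1}{7542}\right) = 2254 - \frac{183}{419} = \frac{944243}{419} \approx 2253.6$)
$\frac{1}{N} = \frac{1}{\frac{944243}{419}} = \frac{419}{944243}$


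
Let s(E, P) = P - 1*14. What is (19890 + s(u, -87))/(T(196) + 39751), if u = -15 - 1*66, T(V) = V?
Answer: 19789/39947 ≈ 0.49538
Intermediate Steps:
u = -81 (u = -15 - 66 = -81)
s(E, P) = -14 + P (s(E, P) = P - 14 = -14 + P)
(19890 + s(u, -87))/(T(196) + 39751) = (19890 + (-14 - 87))/(196 + 39751) = (19890 - 101)/39947 = 19789*(1/39947) = 19789/39947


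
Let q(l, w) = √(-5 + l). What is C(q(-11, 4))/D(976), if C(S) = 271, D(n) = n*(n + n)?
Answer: 271/1905152 ≈ 0.00014225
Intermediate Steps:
D(n) = 2*n² (D(n) = n*(2*n) = 2*n²)
C(q(-11, 4))/D(976) = 271/((2*976²)) = 271/((2*952576)) = 271/1905152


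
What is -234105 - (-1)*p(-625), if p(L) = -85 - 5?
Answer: -234195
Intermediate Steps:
p(L) = -90
-234105 - (-1)*p(-625) = -234105 - (-1)*(-90) = -234105 - 1*90 = -234105 - 90 = -234195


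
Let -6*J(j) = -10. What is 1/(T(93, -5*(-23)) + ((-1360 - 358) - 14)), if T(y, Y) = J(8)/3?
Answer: -9/15583 ≈ -0.00057755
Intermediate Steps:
J(j) = 5/3 (J(j) = -⅙*(-10) = 5/3)
T(y, Y) = 5/9 (T(y, Y) = (5/3)/3 = (5/3)*(⅓) = 5/9)
1/(T(93, -5*(-23)) + ((-1360 - 358) - 14)) = 1/(5/9 + ((-1360 - 358) - 14)) = 1/(5/9 + (-1718 - 14)) = 1/(5/9 - 1732) = 1/(-15583/9) = -9/15583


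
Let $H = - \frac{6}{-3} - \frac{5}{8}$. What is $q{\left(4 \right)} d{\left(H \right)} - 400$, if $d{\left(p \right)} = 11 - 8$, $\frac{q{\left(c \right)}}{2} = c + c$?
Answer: $-352$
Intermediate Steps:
$H = \frac{11}{8}$ ($H = \left(-6\right) \left(- \frac{1}{3}\right) - \frac{5}{8} = 2 - \frac{5}{8} = \frac{11}{8} \approx 1.375$)
$q{\left(c \right)} = 4 c$ ($q{\left(c \right)} = 2 \left(c + c\right) = 2 \cdot 2 c = 4 c$)
$d{\left(p \right)} = 3$
$q{\left(4 \right)} d{\left(H \right)} - 400 = 4 \cdot 4 \cdot 3 - 400 = 16 \cdot 3 - 400 = 48 - 400 = -352$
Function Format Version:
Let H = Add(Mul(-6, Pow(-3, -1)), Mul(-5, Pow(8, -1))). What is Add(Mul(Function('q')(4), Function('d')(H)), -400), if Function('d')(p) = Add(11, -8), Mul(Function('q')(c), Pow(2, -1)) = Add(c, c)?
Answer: -352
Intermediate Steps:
H = Rational(11, 8) (H = Add(Mul(-6, Rational(-1, 3)), Mul(-5, Rational(1, 8))) = Add(2, Rational(-5, 8)) = Rational(11, 8) ≈ 1.3750)
Function('q')(c) = Mul(4, c) (Function('q')(c) = Mul(2, Add(c, c)) = Mul(2, Mul(2, c)) = Mul(4, c))
Function('d')(p) = 3
Add(Mul(Function('q')(4), Function('d')(H)), -400) = Add(Mul(Mul(4, 4), 3), -400) = Add(Mul(16, 3), -400) = Add(48, -400) = -352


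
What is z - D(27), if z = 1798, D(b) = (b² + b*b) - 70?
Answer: 410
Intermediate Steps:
D(b) = -70 + 2*b² (D(b) = (b² + b²) - 70 = 2*b² - 70 = -70 + 2*b²)
z - D(27) = 1798 - (-70 + 2*27²) = 1798 - (-70 + 2*729) = 1798 - (-70 + 1458) = 1798 - 1*1388 = 1798 - 1388 = 410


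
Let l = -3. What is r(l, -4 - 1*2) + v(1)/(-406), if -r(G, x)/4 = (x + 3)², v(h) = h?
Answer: -14617/406 ≈ -36.002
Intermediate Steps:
r(G, x) = -4*(3 + x)² (r(G, x) = -4*(x + 3)² = -4*(3 + x)²)
r(l, -4 - 1*2) + v(1)/(-406) = -4*(3 + (-4 - 1*2))² + 1/(-406) = -4*(3 + (-4 - 2))² + 1*(-1/406) = -4*(3 - 6)² - 1/406 = -4*(-3)² - 1/406 = -4*9 - 1/406 = -36 - 1/406 = -14617/406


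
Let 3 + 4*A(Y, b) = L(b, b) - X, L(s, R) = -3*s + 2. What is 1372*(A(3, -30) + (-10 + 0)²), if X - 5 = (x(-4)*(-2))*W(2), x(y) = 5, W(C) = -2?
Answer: 159152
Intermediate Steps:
L(s, R) = 2 - 3*s
X = 25 (X = 5 + (5*(-2))*(-2) = 5 - 10*(-2) = 5 + 20 = 25)
A(Y, b) = -13/2 - 3*b/4 (A(Y, b) = -¾ + ((2 - 3*b) - 1*25)/4 = -¾ + ((2 - 3*b) - 25)/4 = -¾ + (-23 - 3*b)/4 = -¾ + (-23/4 - 3*b/4) = -13/2 - 3*b/4)
1372*(A(3, -30) + (-10 + 0)²) = 1372*((-13/2 - ¾*(-30)) + (-10 + 0)²) = 1372*((-13/2 + 45/2) + (-10)²) = 1372*(16 + 100) = 1372*116 = 159152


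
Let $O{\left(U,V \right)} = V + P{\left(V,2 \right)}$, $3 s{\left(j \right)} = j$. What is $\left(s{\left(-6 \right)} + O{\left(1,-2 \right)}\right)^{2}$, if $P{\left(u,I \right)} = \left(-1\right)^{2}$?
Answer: $9$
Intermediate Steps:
$s{\left(j \right)} = \frac{j}{3}$
$P{\left(u,I \right)} = 1$
$O{\left(U,V \right)} = 1 + V$ ($O{\left(U,V \right)} = V + 1 = 1 + V$)
$\left(s{\left(-6 \right)} + O{\left(1,-2 \right)}\right)^{2} = \left(\frac{1}{3} \left(-6\right) + \left(1 - 2\right)\right)^{2} = \left(-2 - 1\right)^{2} = \left(-3\right)^{2} = 9$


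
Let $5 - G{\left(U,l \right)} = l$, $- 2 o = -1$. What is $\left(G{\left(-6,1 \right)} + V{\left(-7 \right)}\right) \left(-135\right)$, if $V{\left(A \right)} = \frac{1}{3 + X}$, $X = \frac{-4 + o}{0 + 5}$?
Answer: $- \frac{13770}{23} \approx -598.7$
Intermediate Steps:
$o = \frac{1}{2}$ ($o = \left(- \frac{1}{2}\right) \left(-1\right) = \frac{1}{2} \approx 0.5$)
$X = - \frac{7}{10}$ ($X = \frac{-4 + \frac{1}{2}}{0 + 5} = - \frac{7}{2 \cdot 5} = \left(- \frac{7}{2}\right) \frac{1}{5} = - \frac{7}{10} \approx -0.7$)
$G{\left(U,l \right)} = 5 - l$
$V{\left(A \right)} = \frac{10}{23}$ ($V{\left(A \right)} = \frac{1}{3 - \frac{7}{10}} = \frac{1}{\frac{23}{10}} = \frac{10}{23}$)
$\left(G{\left(-6,1 \right)} + V{\left(-7 \right)}\right) \left(-135\right) = \left(\left(5 - 1\right) + \frac{10}{23}\right) \left(-135\right) = \left(4 + \frac{10}{23}\right) \left(-135\right) = \frac{102}{23} \left(-135\right) = - \frac{13770}{23}$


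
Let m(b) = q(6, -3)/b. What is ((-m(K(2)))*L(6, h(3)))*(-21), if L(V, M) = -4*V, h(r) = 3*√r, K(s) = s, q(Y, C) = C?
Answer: 756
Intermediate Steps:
m(b) = -3/b
((-m(K(2)))*L(6, h(3)))*(-21) = ((-(-3)/2)*(-4*6))*(-21) = (-(-3)/2*(-24))*(-21) = (-1*(-3/2)*(-24))*(-21) = ((3/2)*(-24))*(-21) = -36*(-21) = 756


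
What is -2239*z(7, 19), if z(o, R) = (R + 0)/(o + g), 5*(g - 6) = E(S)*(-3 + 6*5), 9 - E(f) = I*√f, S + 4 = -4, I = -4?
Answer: -862015/2476 + 302265*I*√2/1238 ≈ -348.15 + 345.29*I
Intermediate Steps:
S = -8 (S = -4 - 4 = -8)
E(f) = 9 + 4*√f (E(f) = 9 - (-4)*√f = 9 + 4*√f)
g = 273/5 + 216*I*√2/5 (g = 6 + ((9 + 4*√(-8))*(-3 + 6*5))/5 = 6 + ((9 + 4*(2*I*√2))*(-3 + 30))/5 = 6 + ((9 + 8*I*√2)*27)/5 = 6 + (243 + 216*I*√2)/5 = 6 + (243/5 + 216*I*√2/5) = 273/5 + 216*I*√2/5 ≈ 54.6 + 61.094*I)
z(o, R) = R/(273/5 + o + 216*I*√2/5) (z(o, R) = (R + 0)/(o + (273/5 + 216*I*√2/5)) = R/(273/5 + o + 216*I*√2/5))
-2239*z(7, 19) = -11195*19/(273 + 5*7 + 216*I*√2) = -11195*19/(273 + 35 + 216*I*√2) = -11195*19/(308 + 216*I*√2) = -212705/(308 + 216*I*√2)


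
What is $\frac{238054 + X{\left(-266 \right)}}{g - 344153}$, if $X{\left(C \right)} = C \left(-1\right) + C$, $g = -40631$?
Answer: $- \frac{119027}{192392} \approx -0.61867$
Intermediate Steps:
$X{\left(C \right)} = 0$ ($X{\left(C \right)} = - C + C = 0$)
$\frac{238054 + X{\left(-266 \right)}}{g - 344153} = \frac{238054 + 0}{-40631 - 344153} = \frac{238054}{-384784} = 238054 \left(- \frac{1}{384784}\right) = - \frac{119027}{192392}$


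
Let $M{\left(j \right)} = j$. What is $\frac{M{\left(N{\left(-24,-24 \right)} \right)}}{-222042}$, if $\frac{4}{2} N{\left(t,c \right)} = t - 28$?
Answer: $\frac{13}{111021} \approx 0.00011709$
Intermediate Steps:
$N{\left(t,c \right)} = -14 + \frac{t}{2}$ ($N{\left(t,c \right)} = \frac{t - 28}{2} = \frac{-28 + t}{2} = -14 + \frac{t}{2}$)
$\frac{M{\left(N{\left(-24,-24 \right)} \right)}}{-222042} = \frac{-14 + \frac{1}{2} \left(-24\right)}{-222042} = \left(-14 - 12\right) \left(- \frac{1}{222042}\right) = \left(-26\right) \left(- \frac{1}{222042}\right) = \frac{13}{111021}$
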